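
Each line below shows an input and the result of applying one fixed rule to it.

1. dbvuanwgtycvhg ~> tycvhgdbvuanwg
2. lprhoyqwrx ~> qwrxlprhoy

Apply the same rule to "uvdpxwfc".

Looking at the pairs, the operation is to swap the front and back halves of the string, then move the first character to the end.
Doing the same to "uvdpxwfc": "wfcuvdpx".

wfcuvdpx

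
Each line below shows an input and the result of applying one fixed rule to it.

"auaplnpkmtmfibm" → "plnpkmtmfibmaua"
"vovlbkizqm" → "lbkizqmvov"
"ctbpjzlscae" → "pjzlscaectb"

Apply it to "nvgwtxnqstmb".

Rule — move the first 3 characters to the end (rotate left by 3).
On "nvgwtxnqstmb" that produces "wtxnqstmbnvg".

wtxnqstmbnvg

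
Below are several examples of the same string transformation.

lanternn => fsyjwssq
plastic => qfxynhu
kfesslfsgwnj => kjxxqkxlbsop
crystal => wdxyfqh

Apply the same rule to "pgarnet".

lfwsjyu

Rule — move the first character to the end, then shift every letter 5 places forward in the alphabet (wrapping around).
"pgarnet" → "lfwsjyu".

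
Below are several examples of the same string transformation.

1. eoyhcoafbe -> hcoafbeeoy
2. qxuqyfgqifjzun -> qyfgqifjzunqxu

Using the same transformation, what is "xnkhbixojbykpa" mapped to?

hbixojbykpaxnk

In each case the input is transformed by: move the first 3 characters to the end (rotate left by 3).
For "xnkhbixojbykpa" the result is "hbixojbykpaxnk".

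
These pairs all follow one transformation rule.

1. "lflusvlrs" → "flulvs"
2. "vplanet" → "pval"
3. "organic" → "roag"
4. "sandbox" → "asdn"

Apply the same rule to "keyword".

ekwy

The pattern: delete the last 3 characters, then swap each adjacent pair of characters (1↔2, 3↔4, ...).
Working it through for "keyword": intermediate "keyw", final "ekwy".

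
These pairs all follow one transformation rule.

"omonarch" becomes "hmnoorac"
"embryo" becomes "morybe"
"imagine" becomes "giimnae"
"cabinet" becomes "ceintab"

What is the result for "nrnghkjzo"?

The pattern: sort the characters into alphabetical order, then move the first 2 characters to the end (rotate left by 2).
For "nrnghkjzo", step one produces "ghjknnorz"; step two turns that into "jknnorzgh".
(Check on "cabinet": → "abceint" → "ceintab" ✓)

jknnorzgh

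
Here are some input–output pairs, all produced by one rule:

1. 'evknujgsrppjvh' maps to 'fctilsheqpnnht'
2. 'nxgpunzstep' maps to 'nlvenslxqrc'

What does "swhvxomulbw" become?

uquftvmksjz

Each output is the input with this applied: move the last character to the front, then shift every letter 2 places backward in the alphabet (wrapping around).
Working it through for "swhvxomulbw": intermediate "wswhvxomulb", final "uquftvmksjz".
(Check on "nxgpunzstep": → "pnxgpunzste" → "nlvenslxqrc" ✓)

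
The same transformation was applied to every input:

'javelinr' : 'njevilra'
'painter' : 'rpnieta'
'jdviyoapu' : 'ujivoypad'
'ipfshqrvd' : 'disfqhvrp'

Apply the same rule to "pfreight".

hpergitf

The transformation: swap each adjacent pair of characters (1↔2, 3↔4, ...), then swap the first and last characters.
"pfreight" → "hpergitf".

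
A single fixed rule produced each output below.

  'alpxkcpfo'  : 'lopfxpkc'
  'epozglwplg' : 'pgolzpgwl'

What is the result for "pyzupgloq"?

The pattern: delete the first character, then take characters alternately from the front and the back (1st, last, 2nd, 2nd-last, ...).
For "pyzupgloq", step one produces "yzupgloq"; step two turns that into "yqzoulpg".

yqzoulpg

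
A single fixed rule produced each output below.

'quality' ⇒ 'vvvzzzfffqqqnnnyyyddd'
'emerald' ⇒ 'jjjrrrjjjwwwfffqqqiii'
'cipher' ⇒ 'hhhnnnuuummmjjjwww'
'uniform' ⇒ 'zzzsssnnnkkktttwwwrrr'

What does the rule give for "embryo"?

jjjrrrgggwwwdddttt

Looking at the pairs, the operation is to repeat every character 3 times, then shift every letter 5 places forward in the alphabet (wrapping around).
"embryo" → "eeemmmbbbrrryyyooo" → "jjjrrrgggwwwdddttt".
(Check on "quality": → "qqquuuaaallliiitttyyy" → "vvvzzzfffqqqnnnyyyddd" ✓)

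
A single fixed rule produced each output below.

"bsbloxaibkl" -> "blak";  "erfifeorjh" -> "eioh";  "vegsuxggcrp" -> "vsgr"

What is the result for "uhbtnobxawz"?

The transformation: keep one character in every 3, starting at position 1 (positions 1st, 4th, 7th, ...).
So "uhbtnobxawz" becomes "utbw".

utbw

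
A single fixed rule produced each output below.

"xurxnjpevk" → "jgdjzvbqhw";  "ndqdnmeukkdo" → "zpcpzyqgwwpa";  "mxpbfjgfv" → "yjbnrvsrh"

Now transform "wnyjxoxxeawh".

Rule — shift every letter 12 places forward in the alphabet (wrapping around).
So "wnyjxoxxeawh" becomes "izkvjajjqmit".

izkvjajjqmit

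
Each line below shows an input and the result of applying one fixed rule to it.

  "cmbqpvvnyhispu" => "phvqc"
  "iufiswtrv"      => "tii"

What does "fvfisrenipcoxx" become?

The transformation: keep one character in every 3, starting at position 1 (positions 1st, 4th, 7th, ...), then reverse the string.
Working it through for "fvfisrenipcoxx": intermediate "fiepx", final "xpeif".

xpeif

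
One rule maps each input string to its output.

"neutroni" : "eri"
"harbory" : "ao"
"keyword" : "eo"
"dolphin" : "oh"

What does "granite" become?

The pattern: keep one character in every 3, starting at position 2 (positions 2nd, 5th, 8th, ...).
So "granite" becomes "ri".

ri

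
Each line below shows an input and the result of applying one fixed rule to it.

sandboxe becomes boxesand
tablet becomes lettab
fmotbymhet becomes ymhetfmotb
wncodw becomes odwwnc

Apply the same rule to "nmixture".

turenmix

The pattern: swap the front and back halves of the string.
On "nmixture" that produces "turenmix".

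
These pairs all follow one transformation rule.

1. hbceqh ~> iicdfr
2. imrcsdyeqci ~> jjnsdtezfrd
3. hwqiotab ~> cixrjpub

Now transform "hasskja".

bibttlk

The transformation: shift every letter 1 place forward in the alphabet (wrapping around), then move the last character to the front.
For "hasskja", step one produces "ibttlkb"; step two turns that into "bibttlk".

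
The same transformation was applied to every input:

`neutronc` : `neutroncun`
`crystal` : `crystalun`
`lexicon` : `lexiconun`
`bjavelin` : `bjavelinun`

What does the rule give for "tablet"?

Looking at the pairs, the operation is to append "un".
Applying that to "tablet" gives "tabletun".

tabletun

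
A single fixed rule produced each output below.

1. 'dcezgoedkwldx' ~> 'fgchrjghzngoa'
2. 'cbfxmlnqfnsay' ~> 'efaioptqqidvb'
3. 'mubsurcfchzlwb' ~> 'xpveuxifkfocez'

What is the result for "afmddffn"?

idgpigqi

The rule is to shift every letter 3 places forward in the alphabet (wrapping around), then swap each adjacent pair of characters (1↔2, 3↔4, ...).
Applying both steps to "afmddffn": "dipggiiq", then "idgpigqi".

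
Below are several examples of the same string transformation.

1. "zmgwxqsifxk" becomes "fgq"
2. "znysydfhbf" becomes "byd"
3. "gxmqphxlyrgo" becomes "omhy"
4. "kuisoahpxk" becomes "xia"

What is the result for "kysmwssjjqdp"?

pssj

Looking at the pairs, the operation is to keep one character in every 3, starting at position 3 (positions 3rd, 6th, 9th, ...), then move the last character to the front.
Starting from "kysmwssjjqdp": after the first operation, "ssjp"; after the second, "pssj".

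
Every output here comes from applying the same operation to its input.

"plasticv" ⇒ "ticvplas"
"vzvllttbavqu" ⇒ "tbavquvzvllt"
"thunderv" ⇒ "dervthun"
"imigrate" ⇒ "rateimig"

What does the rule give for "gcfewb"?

Looking at the pairs, the operation is to swap the front and back halves of the string.
So "gcfewb" becomes "ewbgcf".

ewbgcf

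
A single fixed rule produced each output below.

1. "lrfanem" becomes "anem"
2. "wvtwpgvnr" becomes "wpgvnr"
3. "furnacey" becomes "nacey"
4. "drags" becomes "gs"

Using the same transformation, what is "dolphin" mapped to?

phin

Rule — delete the first 3 characters.
Applying that to "dolphin" gives "phin".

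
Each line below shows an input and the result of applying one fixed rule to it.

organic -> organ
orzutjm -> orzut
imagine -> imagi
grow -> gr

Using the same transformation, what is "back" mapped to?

What's happening: delete the last 2 characters.
"back" → "ba".

ba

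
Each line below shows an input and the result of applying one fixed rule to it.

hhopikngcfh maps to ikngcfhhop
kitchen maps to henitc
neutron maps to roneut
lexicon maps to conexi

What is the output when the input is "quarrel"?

reluar

The rule is to delete the first character, then move the first 3 characters to the end (rotate left by 3).
Starting from "quarrel": after the first operation, "uarrel"; after the second, "reluar".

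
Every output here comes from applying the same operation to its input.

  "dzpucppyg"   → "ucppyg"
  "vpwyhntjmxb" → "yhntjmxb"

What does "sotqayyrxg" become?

qayyrxg

The pattern: delete the first 3 characters.
"sotqayyrxg" → "qayyrxg".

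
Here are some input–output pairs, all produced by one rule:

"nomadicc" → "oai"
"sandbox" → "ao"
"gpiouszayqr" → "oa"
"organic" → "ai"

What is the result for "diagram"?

Looking at the pairs, the operation is to keep every other character starting from the second (positions 2nd, 4th, 6th, ...), then keep only the vowels.
Applying both steps to "diagram": "iga", then "ia".

ia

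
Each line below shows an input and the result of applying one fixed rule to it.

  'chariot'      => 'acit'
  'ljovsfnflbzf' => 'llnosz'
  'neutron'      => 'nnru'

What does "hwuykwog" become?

hkou

Looking at the pairs, the operation is to keep every other character starting from the first (positions 1st, 3rd, 5th, ...), then sort the characters into alphabetical order.
"hwuykwog" → "huko" → "hkou".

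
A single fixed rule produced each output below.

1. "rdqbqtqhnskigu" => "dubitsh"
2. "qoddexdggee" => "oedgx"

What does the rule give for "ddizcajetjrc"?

dczjae

The transformation: keep every other character starting from the second (positions 2nd, 4th, 6th, ...), then take characters alternately from the front and the back (1st, last, 2nd, 2nd-last, ...).
Starting from "ddizcajetjrc": after the first operation, "dzaejc"; after the second, "dczjae".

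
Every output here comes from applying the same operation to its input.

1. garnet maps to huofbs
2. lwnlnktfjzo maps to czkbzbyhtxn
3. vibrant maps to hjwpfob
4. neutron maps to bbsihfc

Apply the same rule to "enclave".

ssbqzoj

The pattern: move the last character to the front, then shift every letter 12 places backward in the alphabet (wrapping around).
"enclave" → "eenclav" → "ssbqzoj".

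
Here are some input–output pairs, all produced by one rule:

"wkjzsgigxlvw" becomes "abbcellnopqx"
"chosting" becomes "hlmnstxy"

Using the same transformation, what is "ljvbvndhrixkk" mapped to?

The pattern: shift every letter 5 places forward in the alphabet (wrapping around), then sort the characters into alphabetical order.
"ljvbvndhrixkk" → "qoagasimwncpp" → "aacgimnoppqsw".

aacgimnoppqsw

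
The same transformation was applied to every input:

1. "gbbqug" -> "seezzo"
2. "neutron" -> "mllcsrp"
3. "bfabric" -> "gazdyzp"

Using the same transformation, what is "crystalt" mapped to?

Rule — move the last 2 characters to the front (rotate right by 2), then shift every letter 2 places backward in the alphabet (wrapping around).
On "crystalt": the first step gives "ltcrysta", and the second then gives "jrapwqry".

jrapwqry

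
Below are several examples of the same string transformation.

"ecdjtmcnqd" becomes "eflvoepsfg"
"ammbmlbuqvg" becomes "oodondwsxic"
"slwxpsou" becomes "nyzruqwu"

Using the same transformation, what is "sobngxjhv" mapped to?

Rule — shift every letter 2 places forward in the alphabet (wrapping around), then move the first character to the end.
"sobngxjhv" → "uqdpizljx" → "qdpizljxu".

qdpizljxu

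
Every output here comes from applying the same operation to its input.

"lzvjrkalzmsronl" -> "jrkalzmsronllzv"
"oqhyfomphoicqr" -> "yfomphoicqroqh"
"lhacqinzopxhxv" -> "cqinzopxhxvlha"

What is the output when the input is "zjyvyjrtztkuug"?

The pattern: move the first 3 characters to the end (rotate left by 3).
"zjyvyjrtztkuug" → "vyjrtztkuugzjy".

vyjrtztkuugzjy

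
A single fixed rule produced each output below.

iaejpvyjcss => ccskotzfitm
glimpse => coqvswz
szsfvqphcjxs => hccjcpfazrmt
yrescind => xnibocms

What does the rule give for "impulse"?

In each case the input is transformed by: shift every letter 10 places forward in the alphabet (wrapping around), then move the last 2 characters to the front (rotate right by 2).
"impulse" → "swzevco" → "coswzev".

coswzev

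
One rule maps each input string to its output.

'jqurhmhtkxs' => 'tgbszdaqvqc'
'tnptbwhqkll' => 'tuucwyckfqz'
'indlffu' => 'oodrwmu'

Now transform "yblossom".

What's happening: shift every letter 9 places forward in the alphabet (wrapping around), then move the last 3 characters to the front (rotate right by 3).
For "yblossom", step one produces "hkuxbbxv"; step two turns that into "bxvhkuxb".

bxvhkuxb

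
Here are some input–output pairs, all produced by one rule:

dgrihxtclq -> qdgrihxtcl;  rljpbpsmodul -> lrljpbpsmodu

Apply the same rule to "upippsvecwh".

hupippsvecw

The pattern: move the last character to the front.
So "upippsvecwh" becomes "hupippsvecw".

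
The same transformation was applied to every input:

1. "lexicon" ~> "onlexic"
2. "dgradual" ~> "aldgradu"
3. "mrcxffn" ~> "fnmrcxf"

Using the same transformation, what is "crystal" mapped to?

alcryst

Looking at the pairs, the operation is to move the last 2 characters to the front (rotate right by 2).
"crystal" → "alcryst".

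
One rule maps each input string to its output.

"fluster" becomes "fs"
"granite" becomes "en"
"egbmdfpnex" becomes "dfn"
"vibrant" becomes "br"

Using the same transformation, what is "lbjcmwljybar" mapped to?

bjlw

The pattern: sort the characters into alphabetical order, then keep one character in every 3, starting at position 2 (positions 2nd, 5th, 8th, ...).
Applying both steps to "lbjcmwljybar": "abbcjjllmrwy", then "bjlw".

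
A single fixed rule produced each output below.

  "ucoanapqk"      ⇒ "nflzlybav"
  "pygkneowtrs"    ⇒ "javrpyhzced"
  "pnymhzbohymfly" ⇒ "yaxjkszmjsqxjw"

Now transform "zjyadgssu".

In each case the input is transformed by: shift every letter 11 places forward in the alphabet (wrapping around), then swap each adjacent pair of characters (1↔2, 3↔4, ...).
Working it through for "zjyadgssu": intermediate "kujlorddf", final "ukljroddf".

ukljroddf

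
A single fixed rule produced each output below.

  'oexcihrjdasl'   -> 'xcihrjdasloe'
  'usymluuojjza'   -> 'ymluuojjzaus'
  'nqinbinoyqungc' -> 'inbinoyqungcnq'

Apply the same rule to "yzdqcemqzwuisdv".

The pattern: move the first 2 characters to the end (rotate left by 2).
On "yzdqcemqzwuisdv" that produces "dqcemqzwuisdvyz".

dqcemqzwuisdvyz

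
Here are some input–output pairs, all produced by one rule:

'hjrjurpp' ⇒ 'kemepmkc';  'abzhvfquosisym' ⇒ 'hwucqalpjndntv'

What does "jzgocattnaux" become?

In each case the input is transformed by: swap the first and last characters, then shift every letter 5 places backward in the alphabet (wrapping around).
On "jzgocattnaux" that produces "subjxvooivpe".

subjxvooivpe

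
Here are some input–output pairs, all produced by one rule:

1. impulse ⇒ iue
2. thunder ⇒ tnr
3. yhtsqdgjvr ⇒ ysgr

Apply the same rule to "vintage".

Each output is the input with this applied: keep one character in every 3, starting at position 1 (positions 1st, 4th, 7th, ...).
So "vintage" becomes "vte".

vte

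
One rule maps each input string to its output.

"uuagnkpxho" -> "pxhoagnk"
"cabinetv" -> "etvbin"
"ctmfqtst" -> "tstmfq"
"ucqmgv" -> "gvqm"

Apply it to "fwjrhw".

Each output is the input with this applied: delete the first 2 characters, then swap the front and back halves of the string.
"fwjrhw" → "hwjr".

hwjr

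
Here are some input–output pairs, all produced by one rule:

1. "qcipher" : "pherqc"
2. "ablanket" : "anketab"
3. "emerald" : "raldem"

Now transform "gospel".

What's happening: move the first 2 characters to the end (rotate left by 2), then delete the first character.
Starting from "gospel": after the first operation, "spelgo"; after the second, "pelgo".

pelgo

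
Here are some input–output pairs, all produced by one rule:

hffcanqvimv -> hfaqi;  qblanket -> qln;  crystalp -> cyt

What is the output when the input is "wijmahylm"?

What's happening: delete the last 2 characters, then keep every other character starting from the first (positions 1st, 3rd, 5th, ...).
Working it through for "wijmahylm": intermediate "wijmahy", final "wjay".
(Check on "qblanket": → "qblank" → "qln" ✓)

wjay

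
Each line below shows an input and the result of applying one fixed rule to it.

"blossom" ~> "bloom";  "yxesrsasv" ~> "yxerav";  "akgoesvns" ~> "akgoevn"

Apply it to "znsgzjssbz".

zngzjbz

The rule is to remove every "s".
"znsgzjssbz" → "zngzjbz".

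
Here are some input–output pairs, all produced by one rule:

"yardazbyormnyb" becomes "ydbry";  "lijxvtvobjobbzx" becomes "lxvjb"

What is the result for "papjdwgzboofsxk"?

In each case the input is transformed by: keep one character in every 3, starting at position 1 (positions 1st, 4th, 7th, ...).
Applying that to "papjdwgzboofsxk" gives "pjgos".

pjgos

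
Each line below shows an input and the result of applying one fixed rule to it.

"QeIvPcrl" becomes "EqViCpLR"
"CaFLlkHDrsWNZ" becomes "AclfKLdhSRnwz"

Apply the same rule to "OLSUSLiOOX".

louslsoIxo

Each output is the input with this applied: flip the case of every letter, then swap each adjacent pair of characters (1↔2, 3↔4, ...).
Working it through for "OLSUSLiOOX": intermediate "olsuslIoox", final "louslsoIxo".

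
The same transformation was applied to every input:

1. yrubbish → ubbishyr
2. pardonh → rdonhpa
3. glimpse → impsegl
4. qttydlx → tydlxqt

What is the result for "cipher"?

pherci

The transformation: move the first 2 characters to the end (rotate left by 2).
For "cipher" the result is "pherci".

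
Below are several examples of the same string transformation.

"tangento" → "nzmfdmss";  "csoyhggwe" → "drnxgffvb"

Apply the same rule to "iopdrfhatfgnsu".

What's happening: shift every letter 1 place backward in the alphabet (wrapping around), then swap the first and last characters.
For "iopdrfhatfgnsu", step one produces "hnocqegzsefmrt"; step two turns that into "tnocqegzsefmrh".

tnocqegzsefmrh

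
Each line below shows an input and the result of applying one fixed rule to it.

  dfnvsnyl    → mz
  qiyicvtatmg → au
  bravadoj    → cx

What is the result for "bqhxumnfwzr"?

What's happening: shift every letter 12 places backward in the alphabet (wrapping around), then keep only the last 2 characters.
"bqhxumnfwzr" → "nf".

nf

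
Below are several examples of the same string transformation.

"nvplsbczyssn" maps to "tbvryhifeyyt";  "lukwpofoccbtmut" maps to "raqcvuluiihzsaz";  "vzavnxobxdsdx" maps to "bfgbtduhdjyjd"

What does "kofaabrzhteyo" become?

qulgghxfnzkeu

Each output is the input with this applied: shift every letter 6 places forward in the alphabet (wrapping around).
Applying that to "kofaabrzhteyo" gives "qulgghxfnzkeu".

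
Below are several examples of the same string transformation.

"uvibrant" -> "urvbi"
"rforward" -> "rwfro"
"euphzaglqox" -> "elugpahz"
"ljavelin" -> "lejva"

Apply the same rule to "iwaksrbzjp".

ibwrask

The pattern: delete the last 3 characters, then take characters alternately from the front and the back (1st, last, 2nd, 2nd-last, ...).
Working it through for "iwaksrbzjp": intermediate "iwaksrb", final "ibwrask".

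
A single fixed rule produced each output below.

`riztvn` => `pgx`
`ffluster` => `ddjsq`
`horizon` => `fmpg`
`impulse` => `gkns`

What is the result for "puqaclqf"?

The transformation: delete the last 3 characters, then shift every letter 2 places backward in the alphabet (wrapping around).
Working it through for "puqaclqf": intermediate "puqac", final "nsoya".

nsoya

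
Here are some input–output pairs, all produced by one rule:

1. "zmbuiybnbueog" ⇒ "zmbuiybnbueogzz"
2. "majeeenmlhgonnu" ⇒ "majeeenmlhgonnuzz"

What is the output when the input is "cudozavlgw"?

Looking at the pairs, the operation is to append "zz".
Applying that to "cudozavlgw" gives "cudozavlgwzz".

cudozavlgwzz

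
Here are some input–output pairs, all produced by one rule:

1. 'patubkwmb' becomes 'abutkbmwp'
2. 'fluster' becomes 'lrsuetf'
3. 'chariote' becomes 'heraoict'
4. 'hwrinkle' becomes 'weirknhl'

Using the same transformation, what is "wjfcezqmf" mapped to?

Rule — swap the first and last characters, then swap each adjacent pair of characters (1↔2, 3↔4, ...).
Working it through for "wjfcezqmf": intermediate "fjfcezqmw", final "jfcfzemqw".

jfcfzemqw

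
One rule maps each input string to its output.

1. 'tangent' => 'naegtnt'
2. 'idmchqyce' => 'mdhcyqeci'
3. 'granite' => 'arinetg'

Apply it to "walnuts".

launstw

The pattern: move the first character to the end, then swap each adjacent pair of characters (1↔2, 3↔4, ...).
"walnuts" → "alnutsw" → "launstw".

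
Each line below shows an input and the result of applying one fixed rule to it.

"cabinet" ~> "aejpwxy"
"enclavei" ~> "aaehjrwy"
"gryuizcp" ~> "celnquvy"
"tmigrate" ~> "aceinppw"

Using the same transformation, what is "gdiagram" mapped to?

cceinwwz

Each output is the input with this applied: shift every letter 4 places backward in the alphabet (wrapping around), then sort the characters into alphabetical order.
"gdiagram" → "czewcnwi" → "cceinwwz".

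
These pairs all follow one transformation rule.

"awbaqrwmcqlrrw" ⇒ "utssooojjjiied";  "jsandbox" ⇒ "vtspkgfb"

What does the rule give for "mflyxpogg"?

What's happening: shift every letter 8 places backward in the alphabet (wrapping around), then sort the characters into reverse alphabetical order.
Starting from "mflyxpogg": after the first operation, "exdqphgyy"; after the second, "yyxqphged".
(Check on "jsandbox": → "bksfvtgp" → "vtspkgfb" ✓)

yyxqphged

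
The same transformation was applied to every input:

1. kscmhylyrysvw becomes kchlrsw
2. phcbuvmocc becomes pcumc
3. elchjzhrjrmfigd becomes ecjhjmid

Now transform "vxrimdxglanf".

vrmxln

The pattern: keep every other character starting from the first (positions 1st, 3rd, 5th, ...).
"vxrimdxglanf" → "vrmxln".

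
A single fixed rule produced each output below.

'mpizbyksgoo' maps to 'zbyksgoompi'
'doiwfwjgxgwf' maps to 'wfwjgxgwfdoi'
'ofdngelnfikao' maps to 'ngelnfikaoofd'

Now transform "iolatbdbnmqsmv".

Each output is the input with this applied: move the first 3 characters to the end (rotate left by 3).
Applying that to "iolatbdbnmqsmv" gives "atbdbnmqsmviol".

atbdbnmqsmviol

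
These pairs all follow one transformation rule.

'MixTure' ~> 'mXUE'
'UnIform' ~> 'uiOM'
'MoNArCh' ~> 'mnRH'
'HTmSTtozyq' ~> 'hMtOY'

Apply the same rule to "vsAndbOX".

In each case the input is transformed by: flip the case of every letter, then keep every other character starting from the first (positions 1st, 3rd, 5th, ...).
"vsAndbOX" → "VSaNDBox" → "VaDo".

VaDo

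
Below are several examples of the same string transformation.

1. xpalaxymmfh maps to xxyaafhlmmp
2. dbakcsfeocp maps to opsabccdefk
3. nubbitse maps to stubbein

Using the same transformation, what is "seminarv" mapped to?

Rule — sort the characters into alphabetical order, then move the last 3 characters to the front (rotate right by 3).
On "seminarv" that produces "rsvaeimn".

rsvaeimn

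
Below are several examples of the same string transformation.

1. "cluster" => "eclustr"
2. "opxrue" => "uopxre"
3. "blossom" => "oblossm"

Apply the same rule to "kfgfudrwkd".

kkfgfudrwd

What's happening: move the last character to the front, then swap the first and last characters.
For "kfgfudrwkd" the result is "kkfgfudrwd".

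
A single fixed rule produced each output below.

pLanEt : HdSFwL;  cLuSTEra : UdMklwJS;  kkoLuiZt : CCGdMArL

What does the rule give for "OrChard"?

The transformation: shift every letter 8 places backward in the alphabet (wrapping around), then flip the case of every letter.
Doing the same to "OrChard": "gJuZSJV".

gJuZSJV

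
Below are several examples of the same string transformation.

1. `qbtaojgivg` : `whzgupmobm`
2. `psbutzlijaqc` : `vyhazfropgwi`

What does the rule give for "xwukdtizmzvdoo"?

In each case the input is transformed by: shift every letter 6 places forward in the alphabet (wrapping around).
"xwukdtizmzvdoo" → "dcaqjzofsfbjuu".

dcaqjzofsfbjuu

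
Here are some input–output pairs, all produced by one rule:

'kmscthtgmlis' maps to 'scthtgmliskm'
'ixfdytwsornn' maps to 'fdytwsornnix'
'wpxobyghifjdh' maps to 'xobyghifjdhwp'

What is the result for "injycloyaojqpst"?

What's happening: move the first 2 characters to the end (rotate left by 2).
On "injycloyaojqpst" that produces "jycloyaojqpstin".

jycloyaojqpstin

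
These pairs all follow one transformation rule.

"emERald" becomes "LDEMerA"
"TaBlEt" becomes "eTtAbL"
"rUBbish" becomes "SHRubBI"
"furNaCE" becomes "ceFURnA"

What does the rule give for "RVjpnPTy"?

tYrvJPNp

The rule is to flip the case of every letter, then move the last 2 characters to the front (rotate right by 2).
Starting from "RVjpnPTy": after the first operation, "rvJPNptY"; after the second, "tYrvJPNp".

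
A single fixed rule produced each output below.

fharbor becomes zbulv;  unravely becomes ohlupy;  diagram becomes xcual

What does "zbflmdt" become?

In each case the input is transformed by: shift every letter 6 places backward in the alphabet (wrapping around), then delete the last 2 characters.
Working it through for "zbflmdt": intermediate "tvzfgxn", final "tvzfg".
(Check on "unravely": → "ohlupyfs" → "ohlupy" ✓)

tvzfg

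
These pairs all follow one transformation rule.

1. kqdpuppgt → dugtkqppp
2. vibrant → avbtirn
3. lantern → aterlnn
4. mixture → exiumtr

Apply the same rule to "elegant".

Rule — sort the characters into alphabetical order, then take characters alternately from the front and the back (1st, last, 2nd, 2nd-last, ...).
Starting from "elegant": after the first operation, "aeeglnt"; after the second, "atenelg".

atenelg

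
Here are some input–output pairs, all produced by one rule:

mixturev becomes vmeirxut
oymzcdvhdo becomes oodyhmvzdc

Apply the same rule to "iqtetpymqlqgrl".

The pattern: take characters alternately from the front and the back (1st, last, 2nd, 2nd-last, ...), then swap each adjacent pair of characters (1↔2, 3↔4, ...).
On "iqtetpymqlqgrl" that produces "lirqgtqeltqpmy".

lirqgtqeltqpmy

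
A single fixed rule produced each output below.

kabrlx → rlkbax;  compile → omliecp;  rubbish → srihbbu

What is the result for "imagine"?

The transformation: sort the characters into reverse alphabetical order, then move the first character to the end.
Working it through for "imagine": intermediate "nmiigea", final "miigean".

miigean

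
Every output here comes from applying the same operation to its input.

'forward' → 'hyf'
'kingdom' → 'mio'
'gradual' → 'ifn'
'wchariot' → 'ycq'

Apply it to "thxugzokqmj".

The pattern: keep one character in every 3, starting at position 1 (positions 1st, 4th, 7th, ...), then shift every letter 2 places forward in the alphabet (wrapping around).
For "thxugzokqmj", step one produces "tuom"; step two turns that into "vwqo".

vwqo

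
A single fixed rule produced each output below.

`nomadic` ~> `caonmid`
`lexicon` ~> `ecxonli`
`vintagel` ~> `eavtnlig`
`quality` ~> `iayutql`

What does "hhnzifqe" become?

In each case the input is transformed by: sort the characters into reverse alphabetical order, then move the last 2 characters to the front (rotate right by 2).
On "hhnzifqe": the first step gives "zqnihhfe", and the second then gives "fezqnihh".

fezqnihh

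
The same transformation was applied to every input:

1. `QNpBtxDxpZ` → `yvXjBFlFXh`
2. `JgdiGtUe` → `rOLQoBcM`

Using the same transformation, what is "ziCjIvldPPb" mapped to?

In each case the input is transformed by: shift every letter 8 places forward in the alphabet (wrapping around), then flip the case of every letter.
For "ziCjIvldPPb", step one produces "hqKrQdtlXXj"; step two turns that into "HQkRqDTLxxJ".

HQkRqDTLxxJ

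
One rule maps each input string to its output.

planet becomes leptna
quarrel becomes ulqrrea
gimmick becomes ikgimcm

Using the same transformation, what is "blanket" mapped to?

ltbknea

In each case the input is transformed by: swap each adjacent pair of characters (1↔2, 3↔4, ...), then take characters alternately from the front and the back (1st, last, 2nd, 2nd-last, ...).
"blanket" → "lbnaekt" → "ltbknea".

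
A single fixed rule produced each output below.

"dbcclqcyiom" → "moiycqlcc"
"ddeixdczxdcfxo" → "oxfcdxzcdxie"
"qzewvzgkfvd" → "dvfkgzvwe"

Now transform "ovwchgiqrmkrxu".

uxrkmrqighcw

What's happening: reverse the string, then delete the last 2 characters.
Doing the same to "ovwchgiqrmkrxu": "uxrkmrqighcw".
(Check on "qzewvzgkfvd": → "dvfkgzvwezq" → "dvfkgzvwe" ✓)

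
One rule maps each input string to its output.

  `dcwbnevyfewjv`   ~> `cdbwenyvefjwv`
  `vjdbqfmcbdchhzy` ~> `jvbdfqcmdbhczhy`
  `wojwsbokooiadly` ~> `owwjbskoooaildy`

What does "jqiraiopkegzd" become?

What's happening: swap each adjacent pair of characters (1↔2, 3↔4, ...).
So "jqiraiopkegzd" becomes "qjriiapoekzgd".

qjriiapoekzgd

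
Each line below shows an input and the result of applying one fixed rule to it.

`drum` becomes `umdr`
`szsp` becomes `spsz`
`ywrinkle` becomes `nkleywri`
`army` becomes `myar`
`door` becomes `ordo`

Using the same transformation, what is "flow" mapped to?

Rule — swap the front and back halves of the string.
For "flow" the result is "owfl".

owfl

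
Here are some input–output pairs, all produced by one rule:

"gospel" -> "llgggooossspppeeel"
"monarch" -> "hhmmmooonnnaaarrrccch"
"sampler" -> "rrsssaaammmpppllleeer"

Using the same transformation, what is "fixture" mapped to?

eefffiiixxxtttuuurrre

Each output is the input with this applied: repeat every character 3 times, then move the last 2 characters to the front (rotate right by 2).
Starting from "fixture": after the first operation, "fffiiixxxtttuuurrreee"; after the second, "eefffiiixxxtttuuurrre".
(Check on "gospel": → "gggooossspppeeelll" → "llgggooossspppeeel" ✓)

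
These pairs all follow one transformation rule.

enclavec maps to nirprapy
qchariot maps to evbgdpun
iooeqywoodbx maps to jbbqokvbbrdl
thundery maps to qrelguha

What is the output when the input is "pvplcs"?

ypfcic

Rule — swap the front and back halves of the string, then shift every letter 13 places forward in the alphabet (wrapping around) — i.e. ROT13.
So "pvplcs" becomes "ypfcic".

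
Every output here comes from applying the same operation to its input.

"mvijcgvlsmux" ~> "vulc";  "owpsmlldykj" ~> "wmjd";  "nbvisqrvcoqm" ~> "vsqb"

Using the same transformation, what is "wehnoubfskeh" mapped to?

ofee

The transformation: keep one character in every 3, starting at position 2 (positions 2nd, 5th, 8th, ...), then sort the characters into reverse alphabetical order.
"wehnoubfskeh" → "eofe" → "ofee".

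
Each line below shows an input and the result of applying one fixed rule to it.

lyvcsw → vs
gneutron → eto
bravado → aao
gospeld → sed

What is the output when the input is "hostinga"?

What's happening: delete the first character, then keep every other character starting from the second (positions 2nd, 4th, 6th, ...).
On "hostinga": the first step gives "ostinga", and the second then gives "sig".

sig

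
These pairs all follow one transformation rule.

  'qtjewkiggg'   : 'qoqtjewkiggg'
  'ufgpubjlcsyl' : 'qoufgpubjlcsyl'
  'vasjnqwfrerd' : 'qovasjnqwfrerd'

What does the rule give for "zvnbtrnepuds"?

Looking at the pairs, the operation is to prepend "qo".
Applying that to "zvnbtrnepuds" gives "qozvnbtrnepuds".

qozvnbtrnepuds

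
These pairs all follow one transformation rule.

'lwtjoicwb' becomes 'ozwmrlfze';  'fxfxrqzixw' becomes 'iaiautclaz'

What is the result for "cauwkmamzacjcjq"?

fdxznpdpcdfmfmt

In each case the input is transformed by: shift every letter 3 places forward in the alphabet (wrapping around).
Applying that to "cauwkmamzacjcjq" gives "fdxznpdpcdfmfmt".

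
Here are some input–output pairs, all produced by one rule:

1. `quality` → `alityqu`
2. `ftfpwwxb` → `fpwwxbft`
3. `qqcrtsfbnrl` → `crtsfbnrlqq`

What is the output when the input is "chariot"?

The rule is to move the first 2 characters to the end (rotate left by 2).
So "chariot" becomes "ariotch".

ariotch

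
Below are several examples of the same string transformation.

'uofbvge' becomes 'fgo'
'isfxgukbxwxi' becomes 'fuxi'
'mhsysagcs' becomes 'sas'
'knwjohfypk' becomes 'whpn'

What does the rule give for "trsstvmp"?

svt

What's happening: move the first 2 characters to the end (rotate left by 2), then keep one character in every 3, starting at position 1 (positions 1st, 4th, 7th, ...).
Working it through for "trsstvmp": intermediate "sstvmptr", final "svt".
(Check on "mhsysagcs": → "sysagcsmh" → "sas" ✓)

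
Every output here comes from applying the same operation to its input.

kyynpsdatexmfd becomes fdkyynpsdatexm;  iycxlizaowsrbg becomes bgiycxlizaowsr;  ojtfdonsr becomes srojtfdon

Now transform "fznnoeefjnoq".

The rule is to move the last 2 characters to the front (rotate right by 2).
Doing the same to "fznnoeefjnoq": "oqfznnoeefjn".

oqfznnoeefjn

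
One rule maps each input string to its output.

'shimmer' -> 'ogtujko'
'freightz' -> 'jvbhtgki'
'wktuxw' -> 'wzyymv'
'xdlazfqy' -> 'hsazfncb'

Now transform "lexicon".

Each output is the input with this applied: move the last 3 characters to the front (rotate right by 3), then shift every letter 2 places forward in the alphabet (wrapping around).
On "lexicon": the first step gives "conlexi", and the second then gives "eqpngzk".

eqpngzk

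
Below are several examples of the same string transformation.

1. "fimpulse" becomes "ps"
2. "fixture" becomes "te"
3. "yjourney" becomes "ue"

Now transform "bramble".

me

The rule is to keep one character in every 3, starting at position 1 (positions 1st, 4th, 7th, ...), then delete the first character.
For "bramble" the result is "me".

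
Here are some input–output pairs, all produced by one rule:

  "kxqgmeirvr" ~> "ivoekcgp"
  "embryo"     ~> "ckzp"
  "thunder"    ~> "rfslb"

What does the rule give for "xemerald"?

vckcpy

Looking at the pairs, the operation is to shift every letter 2 places backward in the alphabet (wrapping around), then delete the last 2 characters.
Starting from "xemerald": after the first operation, "vckcpyjb"; after the second, "vckcpy".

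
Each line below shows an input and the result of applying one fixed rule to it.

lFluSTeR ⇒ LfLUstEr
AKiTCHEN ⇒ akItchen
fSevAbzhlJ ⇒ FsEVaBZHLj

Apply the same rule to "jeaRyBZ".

The transformation: flip the case of every letter.
So "jeaRyBZ" becomes "JEArYbz".

JEArYbz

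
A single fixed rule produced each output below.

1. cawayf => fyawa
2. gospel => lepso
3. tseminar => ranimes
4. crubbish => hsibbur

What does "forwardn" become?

The transformation: delete the first character, then reverse the string.
Starting from "forwardn": after the first operation, "orwardn"; after the second, "ndrawro".
(Check on "gospel": → "ospel" → "lepso" ✓)

ndrawro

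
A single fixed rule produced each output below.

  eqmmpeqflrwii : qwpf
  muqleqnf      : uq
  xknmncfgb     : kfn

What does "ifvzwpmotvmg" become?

The transformation: take characters alternately from the front and the back (1st, last, 2nd, 2nd-last, ...), then keep one character in every 3, starting at position 3 (positions 3rd, 6th, 9th, ...).
"ifvzwpmotvmg" → "igfmvvztwopm" → "fvwm".

fvwm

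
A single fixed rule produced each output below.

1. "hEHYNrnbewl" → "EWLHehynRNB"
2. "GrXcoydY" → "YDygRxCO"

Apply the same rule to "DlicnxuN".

The transformation: flip the case of every letter, then move the last 3 characters to the front (rotate right by 3).
On "DlicnxuN": the first step gives "dLICNXUn", and the second then gives "XUndLICN".
(Check on "hEHYNrnbewl": → "HehynRNBEWL" → "EWLHehynRNB" ✓)

XUndLICN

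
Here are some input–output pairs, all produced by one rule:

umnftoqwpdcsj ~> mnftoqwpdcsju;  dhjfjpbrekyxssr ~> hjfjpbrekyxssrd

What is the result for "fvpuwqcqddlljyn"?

vpuwqcqddlljynf

What's happening: move the first character to the end.
So "fvpuwqcqddlljyn" becomes "vpuwqcqddlljynf".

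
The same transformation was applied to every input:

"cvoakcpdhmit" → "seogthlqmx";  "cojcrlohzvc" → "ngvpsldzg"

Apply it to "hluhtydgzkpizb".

Each output is the input with this applied: shift every letter 4 places forward in the alphabet (wrapping around), then delete the first 2 characters.
For "hluhtydgzkpizb", step one produces "lpylxchkdotmdf"; step two turns that into "ylxchkdotmdf".

ylxchkdotmdf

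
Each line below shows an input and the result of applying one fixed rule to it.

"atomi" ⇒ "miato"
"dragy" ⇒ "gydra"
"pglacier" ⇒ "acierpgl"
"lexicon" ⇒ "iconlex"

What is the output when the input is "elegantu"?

In each case the input is transformed by: move the first 3 characters to the end (rotate left by 3).
On "elegantu" that produces "gantuele".

gantuele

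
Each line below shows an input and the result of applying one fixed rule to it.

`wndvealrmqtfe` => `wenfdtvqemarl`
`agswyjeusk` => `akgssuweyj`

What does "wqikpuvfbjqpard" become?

The rule is to take characters alternately from the front and the back (1st, last, 2nd, 2nd-last, ...).
So "wqikpuvfbjqpard" becomes "wdqriakppqujvbf".

wdqriakppqujvbf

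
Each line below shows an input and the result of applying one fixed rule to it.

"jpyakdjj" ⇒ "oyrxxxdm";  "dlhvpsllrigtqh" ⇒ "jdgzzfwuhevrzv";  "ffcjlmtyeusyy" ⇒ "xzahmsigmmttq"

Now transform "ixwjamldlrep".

xoazrzfsdwlk

The transformation: move the first 3 characters to the end (rotate left by 3), then shift every letter 12 places backward in the alphabet (wrapping around).
For "ixwjamldlrep", step one produces "jamldlrepixw"; step two turns that into "xoazrzfsdwlk".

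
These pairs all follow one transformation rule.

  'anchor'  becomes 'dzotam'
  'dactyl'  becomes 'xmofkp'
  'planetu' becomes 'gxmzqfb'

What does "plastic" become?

oxmefub

The rule is to swap the first and last characters, then shift every letter 12 places forward in the alphabet (wrapping around).
Working it through for "plastic": intermediate "clastip", final "oxmefub".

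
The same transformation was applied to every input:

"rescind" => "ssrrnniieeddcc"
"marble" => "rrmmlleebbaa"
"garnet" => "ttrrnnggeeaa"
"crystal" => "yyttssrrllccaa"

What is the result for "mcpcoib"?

The rule is to double every character, then sort the characters into reverse alphabetical order.
For "mcpcoib", step one produces "mmccppccooiibb"; step two turns that into "ppoommiiccccbb".
(Check on "garnet": → "ggaarrnneett" → "ttrrnnggeeaa" ✓)

ppoommiiccccbb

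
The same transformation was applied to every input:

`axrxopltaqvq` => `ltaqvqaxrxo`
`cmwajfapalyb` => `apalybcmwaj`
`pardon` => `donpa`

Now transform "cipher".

The pattern: swap the front and back halves of the string, then delete the last character.
On "cipher": the first step gives "hercip", and the second then gives "herci".

herci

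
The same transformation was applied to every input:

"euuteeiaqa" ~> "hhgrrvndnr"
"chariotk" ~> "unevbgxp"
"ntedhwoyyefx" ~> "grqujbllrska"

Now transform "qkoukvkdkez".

xbhxixqxrmd

The pattern: shift every letter 13 places forward in the alphabet (wrapping around) — i.e. ROT13, then move the first character to the end.
On "qkoukvkdkez": the first step gives "dxbhxixqxrm", and the second then gives "xbhxixqxrmd".
(Check on "ntedhwoyyefx": → "agrqujbllrsk" → "grqujbllrska" ✓)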